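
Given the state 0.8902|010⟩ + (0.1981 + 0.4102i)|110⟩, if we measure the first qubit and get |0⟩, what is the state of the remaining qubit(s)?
|10⟩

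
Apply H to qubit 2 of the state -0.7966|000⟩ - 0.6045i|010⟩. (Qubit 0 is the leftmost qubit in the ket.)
-0.5633|000⟩ - 0.5633|001⟩ - 0.4274i|010⟩ - 0.4274i|011⟩

H on qubit 2 mixes each pair of kets that differ only in qubit 2: amplitudes (a, b) of (|…0…⟩, |…1…⟩) become ((a + b)/√2, (a − b)/√2). Kets absent from the input have amplitude 0.
(|000⟩, |001⟩): (a, b) = (-0.7966, 0) → (-0.5633, -0.5633)
(|010⟩, |011⟩): (a, b) = (-0.6045i, 0) → (-0.4274i, -0.4274i)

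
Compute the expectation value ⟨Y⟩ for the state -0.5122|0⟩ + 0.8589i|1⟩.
-0.8799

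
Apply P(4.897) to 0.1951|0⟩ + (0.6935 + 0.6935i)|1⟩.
0.1951|0⟩ + (0.809 - 0.5544i)|1⟩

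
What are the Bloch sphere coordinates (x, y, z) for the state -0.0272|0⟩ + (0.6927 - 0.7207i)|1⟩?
(-0.03768, 0.03921, -0.9985)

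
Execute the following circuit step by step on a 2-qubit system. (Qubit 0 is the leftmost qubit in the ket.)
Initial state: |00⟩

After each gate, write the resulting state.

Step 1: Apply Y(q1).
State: i|01⟩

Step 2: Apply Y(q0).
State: -|11⟩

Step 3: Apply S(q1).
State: -i|11⟩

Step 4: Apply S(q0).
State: |11⟩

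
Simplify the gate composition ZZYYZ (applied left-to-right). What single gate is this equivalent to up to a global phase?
Z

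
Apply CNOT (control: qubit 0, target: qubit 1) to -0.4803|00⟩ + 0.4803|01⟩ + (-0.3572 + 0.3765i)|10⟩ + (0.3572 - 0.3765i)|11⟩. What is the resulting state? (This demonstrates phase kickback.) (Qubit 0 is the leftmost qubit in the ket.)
-0.4803|00⟩ + 0.4803|01⟩ + (0.3572 - 0.3765i)|10⟩ + (-0.3572 + 0.3765i)|11⟩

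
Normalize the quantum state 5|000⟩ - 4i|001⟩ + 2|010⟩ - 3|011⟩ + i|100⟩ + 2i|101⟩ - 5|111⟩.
0.5455|000⟩ - 0.4364i|001⟩ + 0.2182|010⟩ - 0.3273|011⟩ + 0.1091i|100⟩ + 0.2182i|101⟩ - 0.5455|111⟩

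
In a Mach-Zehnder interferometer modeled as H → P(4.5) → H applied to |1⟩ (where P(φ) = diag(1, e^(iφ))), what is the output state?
(0.6054 + 0.4888i)|0⟩ + (0.3946 - 0.4888i)|1⟩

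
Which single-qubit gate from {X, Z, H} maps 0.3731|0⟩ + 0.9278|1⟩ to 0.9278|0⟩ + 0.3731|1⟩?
X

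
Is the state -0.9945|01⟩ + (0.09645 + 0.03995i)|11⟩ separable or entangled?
Separable

Writing the state as a|00⟩ + b|01⟩ + c|10⟩ + d|11⟩, it is a product state iff ad − bc = 0.
Here (a, b, c, d) = (0, -0.9945, 0, (0.09645 + 0.03995i)): ad − bc = (0)(0.09645 + 0.03995i) − (-0.9945)(0) = 0, so the state is separable.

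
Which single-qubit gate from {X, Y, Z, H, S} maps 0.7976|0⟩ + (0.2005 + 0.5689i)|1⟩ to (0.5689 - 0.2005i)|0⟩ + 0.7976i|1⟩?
Y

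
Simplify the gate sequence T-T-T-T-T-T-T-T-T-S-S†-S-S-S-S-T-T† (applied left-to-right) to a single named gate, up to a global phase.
T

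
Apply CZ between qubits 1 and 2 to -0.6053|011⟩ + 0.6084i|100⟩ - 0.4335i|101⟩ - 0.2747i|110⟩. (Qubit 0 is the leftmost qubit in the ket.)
0.6053|011⟩ + 0.6084i|100⟩ - 0.4335i|101⟩ - 0.2747i|110⟩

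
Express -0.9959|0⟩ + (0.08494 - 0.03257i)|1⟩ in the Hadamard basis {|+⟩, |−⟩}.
(-0.6441 - 0.02303i)|+⟩ + (-0.7643 + 0.02303i)|−⟩

With |ψ⟩ = α|0⟩ + β|1⟩, the Hadamard-basis coefficients are ⟨+|ψ⟩ = (α + β)/√2 and ⟨−|ψ⟩ = (α − β)/√2.
Here α = -0.9959, β = (0.08494 - 0.03257i): (α + β)/√2 = (-0.6441 - 0.02303i), (α − β)/√2 = (-0.7643 + 0.02303i).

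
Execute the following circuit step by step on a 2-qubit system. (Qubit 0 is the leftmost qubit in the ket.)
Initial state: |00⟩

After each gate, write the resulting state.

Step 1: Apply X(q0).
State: |10⟩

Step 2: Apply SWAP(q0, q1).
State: |01⟩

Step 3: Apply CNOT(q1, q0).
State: |11⟩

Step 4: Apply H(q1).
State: 1/√2|10⟩ - 1/√2|11⟩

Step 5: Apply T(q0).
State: (1/2 + (1/2)i)|10⟩ + (-1/2 - (1/2)i)|11⟩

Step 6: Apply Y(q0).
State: (1/2 - (1/2)i)|00⟩ + (-1/2 + (1/2)i)|01⟩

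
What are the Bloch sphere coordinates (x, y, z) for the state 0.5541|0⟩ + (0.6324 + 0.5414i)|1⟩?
(0.7008, 0.6, -0.386)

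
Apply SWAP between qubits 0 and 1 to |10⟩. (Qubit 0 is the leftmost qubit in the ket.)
|01⟩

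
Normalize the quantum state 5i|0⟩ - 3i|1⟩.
0.8575i|0⟩ - 0.5145i|1⟩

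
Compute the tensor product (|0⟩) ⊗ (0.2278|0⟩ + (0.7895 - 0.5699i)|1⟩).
0.2278|00⟩ + (0.7895 - 0.5699i)|01⟩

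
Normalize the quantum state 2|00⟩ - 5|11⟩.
0.3714|00⟩ - 0.9285|11⟩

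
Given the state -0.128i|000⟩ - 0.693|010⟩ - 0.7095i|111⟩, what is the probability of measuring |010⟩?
0.4802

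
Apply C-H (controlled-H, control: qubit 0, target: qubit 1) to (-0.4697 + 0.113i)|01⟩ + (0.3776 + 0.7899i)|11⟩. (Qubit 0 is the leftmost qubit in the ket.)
(-0.4697 + 0.113i)|01⟩ + (0.267 + 0.5585i)|10⟩ + (-0.267 - 0.5585i)|11⟩

C-H leaves the control-|0⟩ kets |00⟩, |01⟩ unchanged and applies H to qubit 1 on the control-|1⟩ pair (|10⟩, |11⟩).
H = [[1/√2, 1/√2], [1/√2, -1/√2]].
With a = amp(|10⟩) = 0 and b = amp(|11⟩) = (0.3776 + 0.7899i):
new amp(|10⟩) = (1/√2)·a + (1/√2)·b = (0.267 + 0.5585i)
new amp(|11⟩) = (1/√2)·a + (-1/√2)·b = (-0.267 - 0.5585i)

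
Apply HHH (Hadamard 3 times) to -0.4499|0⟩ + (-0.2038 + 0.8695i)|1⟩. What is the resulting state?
(-0.4622 + 0.6148i)|0⟩ + (-0.174 - 0.6148i)|1⟩

H² = I, so H^3 = H: a single Hadamard. With (a, b) = (-0.4499, (-0.2038 + 0.8695i)), H gives ((a + b)/√2, (a − b)/√2) = ((-0.4622 + 0.6148i), (-0.174 - 0.6148i)).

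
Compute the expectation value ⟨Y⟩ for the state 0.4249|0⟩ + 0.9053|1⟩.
0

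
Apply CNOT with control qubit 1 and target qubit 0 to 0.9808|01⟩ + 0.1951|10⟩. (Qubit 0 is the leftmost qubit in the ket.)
0.1951|10⟩ + 0.9808|11⟩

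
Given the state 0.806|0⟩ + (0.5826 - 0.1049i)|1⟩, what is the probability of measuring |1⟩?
0.3504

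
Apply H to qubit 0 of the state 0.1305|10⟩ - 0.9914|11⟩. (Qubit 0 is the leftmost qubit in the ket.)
0.09228|00⟩ - 0.701|01⟩ - 0.09228|10⟩ + 0.701|11⟩

H on qubit 0 mixes each pair of kets that differ only in qubit 0: amplitudes (a, b) of (|…0…⟩, |…1…⟩) become ((a + b)/√2, (a − b)/√2). Kets absent from the input have amplitude 0.
(|00⟩, |10⟩): (a, b) = (0, 0.1305) → (0.09228, -0.09228)
(|01⟩, |11⟩): (a, b) = (0, -0.9914) → (-0.701, 0.701)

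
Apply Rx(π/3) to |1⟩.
-(1/2)i|0⟩ + 0.866|1⟩

Rx(π/3) = [[cos(θ/2), −i·sin(θ/2)], [−i·sin(θ/2), cos(θ/2)]]; θ = π/3, cos(θ/2) ≈ 0.866025, sin(θ/2) ≈ 0.5.
With a = amp(|0⟩) = 0 and b = amp(|1⟩) = 1:
new amp(|0⟩) = (0.866025)·a + (-0.5i)·b = -(1/2)i
new amp(|1⟩) = (-0.5i)·a + (0.866025)·b = 0.866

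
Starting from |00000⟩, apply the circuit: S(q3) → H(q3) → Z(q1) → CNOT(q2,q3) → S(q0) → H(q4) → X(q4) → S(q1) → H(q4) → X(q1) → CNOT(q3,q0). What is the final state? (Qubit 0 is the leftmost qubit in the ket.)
1/√2|01000⟩ + 1/√2|11010⟩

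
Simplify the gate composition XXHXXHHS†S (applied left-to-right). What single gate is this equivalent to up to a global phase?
H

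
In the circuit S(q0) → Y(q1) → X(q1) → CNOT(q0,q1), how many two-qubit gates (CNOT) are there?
1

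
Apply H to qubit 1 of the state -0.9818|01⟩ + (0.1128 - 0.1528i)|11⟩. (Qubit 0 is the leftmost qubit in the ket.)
-0.6942|00⟩ + 0.6942|01⟩ + (0.07976 - 0.108i)|10⟩ + (-0.07976 + 0.108i)|11⟩

H on qubit 1 mixes each pair of kets that differ only in qubit 1: amplitudes (a, b) of (|…0…⟩, |…1…⟩) become ((a + b)/√2, (a − b)/√2). Kets absent from the input have amplitude 0.
(|00⟩, |01⟩): (a, b) = (0, -0.9818) → (-0.6942, 0.6942)
(|10⟩, |11⟩): (a, b) = (0, (0.1128 - 0.1528i)) → ((0.07976 - 0.108i), (-0.07976 + 0.108i))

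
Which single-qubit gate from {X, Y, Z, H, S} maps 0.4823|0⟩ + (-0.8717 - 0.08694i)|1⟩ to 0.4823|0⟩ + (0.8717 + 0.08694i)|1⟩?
Z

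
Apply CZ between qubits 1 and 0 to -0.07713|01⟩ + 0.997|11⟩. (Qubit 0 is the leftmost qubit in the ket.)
-0.07713|01⟩ - 0.997|11⟩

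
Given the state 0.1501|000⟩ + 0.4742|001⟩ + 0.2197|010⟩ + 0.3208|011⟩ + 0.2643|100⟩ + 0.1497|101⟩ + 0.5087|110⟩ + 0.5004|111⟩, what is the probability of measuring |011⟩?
0.1029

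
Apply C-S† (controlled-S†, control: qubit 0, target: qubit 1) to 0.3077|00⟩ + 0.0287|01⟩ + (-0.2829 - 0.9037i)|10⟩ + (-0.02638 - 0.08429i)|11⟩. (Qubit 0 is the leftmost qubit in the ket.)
0.3077|00⟩ + 0.0287|01⟩ + (-0.2829 - 0.9037i)|10⟩ + (-0.08429 + 0.02638i)|11⟩

C-S† leaves the control-|0⟩ kets |00⟩, |01⟩ unchanged and applies S† to qubit 1 on the control-|1⟩ pair (|10⟩, |11⟩).
S† = [[1, 0], [0, -i]].
With a = amp(|10⟩) = (-0.2829 - 0.9037i) and b = amp(|11⟩) = (-0.02638 - 0.08429i):
new amp(|10⟩) = (1)·a = (-0.2829 - 0.9037i)
new amp(|11⟩) = (-i)·b = (-0.08429 + 0.02638i)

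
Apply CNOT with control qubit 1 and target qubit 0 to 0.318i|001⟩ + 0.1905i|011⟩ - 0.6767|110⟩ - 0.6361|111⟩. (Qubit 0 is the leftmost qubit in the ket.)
0.318i|001⟩ - 0.6767|010⟩ - 0.6361|011⟩ + 0.1905i|111⟩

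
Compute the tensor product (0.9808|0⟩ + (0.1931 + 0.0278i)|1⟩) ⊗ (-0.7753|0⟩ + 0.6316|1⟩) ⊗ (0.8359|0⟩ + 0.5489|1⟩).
-0.6356|000⟩ - 0.4174|001⟩ + 0.5178|010⟩ + 0.34|011⟩ + (-0.1251 - 0.01802i)|100⟩ + (-0.08218 - 0.01183i)|101⟩ + (0.1019 + 0.01468i)|110⟩ + (0.06694 + 0.009638i)|111⟩

amp(|b₁b₂…⟩) = product of the factor amplitudes for bits b₁, b₂, …; only kets whose every factor amplitude is nonzero survive.
|000⟩: (0.9808)(-0.7753)(0.8359) = -0.6356
|001⟩: (0.9808)(-0.7753)(0.5489) = -0.4174
|010⟩: (0.9808)(0.6316)(0.8359) = 0.5178
|011⟩: (0.9808)(0.6316)(0.5489) = 0.34
|100⟩: (0.1931 + 0.0278i)(-0.7753)(0.8359) = (-0.1251 - 0.01802i)
|101⟩: (0.1931 + 0.0278i)(-0.7753)(0.5489) = (-0.08218 - 0.01183i)
|110⟩: (0.1931 + 0.0278i)(0.6316)(0.8359) = (0.1019 + 0.01468i)
|111⟩: (0.1931 + 0.0278i)(0.6316)(0.5489) = (0.06694 + 0.009638i)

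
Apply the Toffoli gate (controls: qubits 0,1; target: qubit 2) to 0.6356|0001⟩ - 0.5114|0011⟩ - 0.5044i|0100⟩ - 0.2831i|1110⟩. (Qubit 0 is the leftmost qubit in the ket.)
0.6356|0001⟩ - 0.5114|0011⟩ - 0.5044i|0100⟩ - 0.2831i|1100⟩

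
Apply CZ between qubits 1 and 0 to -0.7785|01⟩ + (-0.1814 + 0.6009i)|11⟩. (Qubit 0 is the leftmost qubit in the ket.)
-0.7785|01⟩ + (0.1814 - 0.6009i)|11⟩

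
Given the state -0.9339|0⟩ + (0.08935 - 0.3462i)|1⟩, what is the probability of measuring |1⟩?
0.1278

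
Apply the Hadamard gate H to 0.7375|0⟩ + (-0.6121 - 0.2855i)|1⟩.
(0.08867 - 0.2019i)|0⟩ + (0.9543 + 0.2019i)|1⟩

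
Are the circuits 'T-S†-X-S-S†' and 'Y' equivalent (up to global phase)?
No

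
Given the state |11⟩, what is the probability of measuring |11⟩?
1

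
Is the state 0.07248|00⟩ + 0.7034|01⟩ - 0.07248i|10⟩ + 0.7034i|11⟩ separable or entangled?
Entangled

Writing the state as a|00⟩ + b|01⟩ + c|10⟩ + d|11⟩, it is a product state iff ad − bc = 0.
Here (a, b, c, d) = (0.07248, 0.7034, -0.07248i, 0.7034i): ad − bc = (0.07248)(0.7034i) − (0.7034)(-0.07248i) = 0.102i ≠ 0, so the state is entangled.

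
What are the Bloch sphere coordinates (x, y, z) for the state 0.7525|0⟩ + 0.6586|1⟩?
(0.9912, 0, 0.1325)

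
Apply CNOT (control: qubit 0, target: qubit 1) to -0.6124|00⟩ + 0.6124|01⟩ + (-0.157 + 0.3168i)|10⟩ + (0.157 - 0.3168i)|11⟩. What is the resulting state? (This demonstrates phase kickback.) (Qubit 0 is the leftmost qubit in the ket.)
-0.6124|00⟩ + 0.6124|01⟩ + (0.157 - 0.3168i)|10⟩ + (-0.157 + 0.3168i)|11⟩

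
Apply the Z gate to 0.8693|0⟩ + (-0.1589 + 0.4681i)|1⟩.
0.8693|0⟩ + (0.1589 - 0.4681i)|1⟩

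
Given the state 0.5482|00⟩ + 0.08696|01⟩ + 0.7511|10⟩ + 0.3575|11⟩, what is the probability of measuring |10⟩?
0.5642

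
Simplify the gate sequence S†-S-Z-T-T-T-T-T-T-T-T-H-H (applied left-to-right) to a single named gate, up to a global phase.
Z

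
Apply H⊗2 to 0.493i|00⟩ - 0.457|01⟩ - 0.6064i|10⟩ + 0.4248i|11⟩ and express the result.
(-0.2285 + 0.1557i)|00⟩ + (0.2285 - 0.2691i)|01⟩ + (-0.2285 + 0.3373i)|10⟩ + (0.2285 + 0.7621i)|11⟩

H⊗2 gives amp(|y⟩) = (1/2) Σ_x (−1)^(x·y) amp(|x⟩), where x·y is the number of positions in which both x and y have a 1.
|00⟩: (0.493i - 0.457 - 0.6064i + 0.4248i)/2 = (-0.2285 + 0.1557i)
|01⟩: (0.493i + 0.457 - 0.6064i - 0.4248i)/2 = (0.2285 - 0.2691i)
|10⟩: (0.493i - 0.457 + 0.6064i - 0.4248i)/2 = (-0.2285 + 0.3373i)
|11⟩: (0.493i + 0.457 + 0.6064i + 0.4248i)/2 = (0.2285 + 0.7621i)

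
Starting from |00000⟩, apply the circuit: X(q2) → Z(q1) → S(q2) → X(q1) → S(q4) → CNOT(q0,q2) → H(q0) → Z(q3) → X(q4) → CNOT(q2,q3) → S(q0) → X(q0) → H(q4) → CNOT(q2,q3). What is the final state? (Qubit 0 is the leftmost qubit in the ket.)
-1/2|01100⟩ + 1/2|01101⟩ + (1/2)i|11100⟩ - (1/2)i|11101⟩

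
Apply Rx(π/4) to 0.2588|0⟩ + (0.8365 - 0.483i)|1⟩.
(0.05426 - 0.3201i)|0⟩ + (0.7728 - 0.5453i)|1⟩

Rx(π/4) = [[cos(θ/2), −i·sin(θ/2)], [−i·sin(θ/2), cos(θ/2)]]; θ = π/4, cos(θ/2) ≈ 0.92388, sin(θ/2) ≈ 0.382683.
With a = amp(|0⟩) = 0.2588 and b = amp(|1⟩) = (0.8365 - 0.483i):
new amp(|0⟩) = (0.92388)·a + (-0.382683i)·b = (0.05426 - 0.3201i)
new amp(|1⟩) = (-0.382683i)·a + (0.92388)·b = (0.7728 - 0.5453i)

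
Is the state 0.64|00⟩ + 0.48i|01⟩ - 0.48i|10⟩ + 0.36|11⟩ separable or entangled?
Separable

Writing the state as a|00⟩ + b|01⟩ + c|10⟩ + d|11⟩, it is a product state iff ad − bc = 0.
Here (a, b, c, d) = (0.64, 0.48i, -0.48i, 0.36): ad − bc = (0.64)(0.36) − (0.48i)(-0.48i) = 0, so the state is separable.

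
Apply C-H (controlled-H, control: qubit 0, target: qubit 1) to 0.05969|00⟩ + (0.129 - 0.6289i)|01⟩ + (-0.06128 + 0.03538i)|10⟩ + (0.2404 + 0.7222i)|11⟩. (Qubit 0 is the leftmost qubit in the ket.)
0.05969|00⟩ + (0.129 - 0.6289i)|01⟩ + (0.1267 + 0.5357i)|10⟩ + (-0.2133 - 0.4857i)|11⟩

C-H leaves the control-|0⟩ kets |00⟩, |01⟩ unchanged and applies H to qubit 1 on the control-|1⟩ pair (|10⟩, |11⟩).
H = [[1/√2, 1/√2], [1/√2, -1/√2]].
With a = amp(|10⟩) = (-0.06128 + 0.03538i) and b = amp(|11⟩) = (0.2404 + 0.7222i):
new amp(|10⟩) = (1/√2)·a + (1/√2)·b = (0.1267 + 0.5357i)
new amp(|11⟩) = (1/√2)·a + (-1/√2)·b = (-0.2133 - 0.4857i)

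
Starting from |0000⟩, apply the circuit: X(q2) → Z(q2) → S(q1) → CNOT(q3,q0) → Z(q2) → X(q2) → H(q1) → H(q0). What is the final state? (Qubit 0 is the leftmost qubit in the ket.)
1/2|0000⟩ + 1/2|0100⟩ + 1/2|1000⟩ + 1/2|1100⟩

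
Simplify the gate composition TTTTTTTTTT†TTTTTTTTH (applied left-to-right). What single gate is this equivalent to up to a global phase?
H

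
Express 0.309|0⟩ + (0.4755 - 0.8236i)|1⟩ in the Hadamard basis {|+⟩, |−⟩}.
(0.5547 - 0.5824i)|+⟩ + (-0.1177 + 0.5824i)|−⟩

With |ψ⟩ = α|0⟩ + β|1⟩, the Hadamard-basis coefficients are ⟨+|ψ⟩ = (α + β)/√2 and ⟨−|ψ⟩ = (α − β)/√2.
Here α = 0.309, β = (0.4755 - 0.8236i): (α + β)/√2 = (0.5547 - 0.5824i), (α − β)/√2 = (-0.1177 + 0.5824i).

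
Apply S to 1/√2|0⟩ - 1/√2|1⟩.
1/√2|0⟩ - (1/√2)i|1⟩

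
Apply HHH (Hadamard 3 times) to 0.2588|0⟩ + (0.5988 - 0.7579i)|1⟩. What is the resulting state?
(0.6064 - 0.5359i)|0⟩ + (-0.2404 + 0.5359i)|1⟩

H² = I, so H^3 = H: a single Hadamard. With (a, b) = (0.2588, (0.5988 - 0.7579i)), H gives ((a + b)/√2, (a − b)/√2) = ((0.6064 - 0.5359i), (-0.2404 + 0.5359i)).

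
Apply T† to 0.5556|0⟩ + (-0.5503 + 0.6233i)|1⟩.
0.5556|0⟩ + (0.05162 + 0.8299i)|1⟩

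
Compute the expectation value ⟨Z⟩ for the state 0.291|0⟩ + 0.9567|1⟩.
-0.8306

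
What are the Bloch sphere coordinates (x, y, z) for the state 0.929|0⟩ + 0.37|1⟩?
(0.6875, 0, 0.7261)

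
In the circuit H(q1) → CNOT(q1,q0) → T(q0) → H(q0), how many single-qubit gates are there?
3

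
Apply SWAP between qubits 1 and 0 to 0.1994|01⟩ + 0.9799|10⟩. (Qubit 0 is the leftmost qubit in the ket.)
0.9799|01⟩ + 0.1994|10⟩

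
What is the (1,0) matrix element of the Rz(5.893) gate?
0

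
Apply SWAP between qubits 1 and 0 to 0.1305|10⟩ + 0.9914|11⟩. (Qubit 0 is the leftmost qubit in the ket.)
0.1305|01⟩ + 0.9914|11⟩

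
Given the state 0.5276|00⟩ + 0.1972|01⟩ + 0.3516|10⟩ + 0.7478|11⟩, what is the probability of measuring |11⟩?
0.5592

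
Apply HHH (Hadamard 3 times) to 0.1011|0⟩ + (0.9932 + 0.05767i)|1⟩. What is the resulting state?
(0.7738 + 0.04078i)|0⟩ + (-0.6308 - 0.04078i)|1⟩

H² = I, so H^3 = H: a single Hadamard. With (a, b) = (0.1011, (0.9932 + 0.05767i)), H gives ((a + b)/√2, (a − b)/√2) = ((0.7738 + 0.04078i), (-0.6308 - 0.04078i)).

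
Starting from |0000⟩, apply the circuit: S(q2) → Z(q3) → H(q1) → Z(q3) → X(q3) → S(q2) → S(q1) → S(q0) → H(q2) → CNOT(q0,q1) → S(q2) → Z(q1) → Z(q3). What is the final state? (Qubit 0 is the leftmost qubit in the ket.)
-1/2|0001⟩ - (1/2)i|0011⟩ + (1/2)i|0101⟩ - 1/2|0111⟩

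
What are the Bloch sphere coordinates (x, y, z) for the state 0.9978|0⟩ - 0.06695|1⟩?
(-0.1336, 0, 0.9911)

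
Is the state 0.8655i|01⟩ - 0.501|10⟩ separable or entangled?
Entangled

Writing the state as a|00⟩ + b|01⟩ + c|10⟩ + d|11⟩, it is a product state iff ad − bc = 0.
Here (a, b, c, d) = (0, 0.8655i, -0.501, 0): ad − bc = (0)(0) − (0.8655i)(-0.501) = 0.4336i ≠ 0, so the state is entangled.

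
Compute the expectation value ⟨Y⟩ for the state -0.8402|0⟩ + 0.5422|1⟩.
0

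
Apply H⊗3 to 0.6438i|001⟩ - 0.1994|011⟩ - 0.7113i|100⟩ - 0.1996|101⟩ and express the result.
(-0.1411 - 0.02386i)|000⟩ + (0.1411 - 0.4791i)|001⟩ + (-0.00007071 - 0.02386i)|010⟩ + (0.00007071 - 0.4791i)|011⟩ + (0.00007071 + 0.4791i)|100⟩ + (-0.00007071 + 0.02386i)|101⟩ + (0.1411 + 0.4791i)|110⟩ + (-0.1411 + 0.02386i)|111⟩

H⊗3 gives amp(|y⟩) = (1/2√2) Σ_x (−1)^(x·y) amp(|x⟩), where x·y is the number of positions in which both x and y have a 1.
|000⟩: (0.6438i - 0.1994 - 0.7113i - 0.1996)/(2√2) = (-0.1411 - 0.02386i)
|001⟩: (-0.6438i + 0.1994 - 0.7113i + 0.1996)/(2√2) = (0.1411 - 0.4791i)
|010⟩: (0.6438i + 0.1994 - 0.7113i - 0.1996)/(2√2) = (-0.00007071 - 0.02386i)
|011⟩: (-0.6438i - 0.1994 - 0.7113i + 0.1996)/(2√2) = (0.00007071 - 0.4791i)
|100⟩: (0.6438i - 0.1994 + 0.7113i + 0.1996)/(2√2) = (0.00007071 + 0.4791i)
|101⟩: (-0.6438i + 0.1994 + 0.7113i - 0.1996)/(2√2) = (-0.00007071 + 0.02386i)
|110⟩: (0.6438i + 0.1994 + 0.7113i + 0.1996)/(2√2) = (0.1411 + 0.4791i)
|111⟩: (-0.6438i - 0.1994 + 0.7113i - 0.1996)/(2√2) = (-0.1411 + 0.02386i)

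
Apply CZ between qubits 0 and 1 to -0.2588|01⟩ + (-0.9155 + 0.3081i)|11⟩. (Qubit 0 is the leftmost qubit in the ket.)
-0.2588|01⟩ + (0.9155 - 0.3081i)|11⟩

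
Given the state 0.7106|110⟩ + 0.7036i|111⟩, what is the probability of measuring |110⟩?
0.505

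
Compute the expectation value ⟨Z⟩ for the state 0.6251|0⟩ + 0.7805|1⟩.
-0.2184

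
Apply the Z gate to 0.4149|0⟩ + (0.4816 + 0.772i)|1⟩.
0.4149|0⟩ + (-0.4816 - 0.772i)|1⟩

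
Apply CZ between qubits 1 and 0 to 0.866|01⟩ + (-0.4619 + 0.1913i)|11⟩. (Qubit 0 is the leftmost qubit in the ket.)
0.866|01⟩ + (0.4619 - 0.1913i)|11⟩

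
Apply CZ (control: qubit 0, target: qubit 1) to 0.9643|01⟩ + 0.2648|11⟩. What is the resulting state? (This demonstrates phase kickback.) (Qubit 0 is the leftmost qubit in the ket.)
0.9643|01⟩ - 0.2648|11⟩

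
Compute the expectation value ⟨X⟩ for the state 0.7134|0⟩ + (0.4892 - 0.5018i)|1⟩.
0.698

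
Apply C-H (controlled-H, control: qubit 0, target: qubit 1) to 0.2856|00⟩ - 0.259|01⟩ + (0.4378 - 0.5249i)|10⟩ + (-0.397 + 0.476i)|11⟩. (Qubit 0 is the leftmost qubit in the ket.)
0.2856|00⟩ - 0.259|01⟩ + (0.02885 - 0.03458i)|10⟩ + (0.5903 - 0.7077i)|11⟩

C-H leaves the control-|0⟩ kets |00⟩, |01⟩ unchanged and applies H to qubit 1 on the control-|1⟩ pair (|10⟩, |11⟩).
H = [[1/√2, 1/√2], [1/√2, -1/√2]].
With a = amp(|10⟩) = (0.4378 - 0.5249i) and b = amp(|11⟩) = (-0.397 + 0.476i):
new amp(|10⟩) = (1/√2)·a + (1/√2)·b = (0.02885 - 0.03458i)
new amp(|11⟩) = (1/√2)·a + (-1/√2)·b = (0.5903 - 0.7077i)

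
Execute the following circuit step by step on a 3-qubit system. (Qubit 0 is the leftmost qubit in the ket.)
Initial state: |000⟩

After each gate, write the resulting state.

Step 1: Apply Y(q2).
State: i|001⟩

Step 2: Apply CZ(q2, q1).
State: i|001⟩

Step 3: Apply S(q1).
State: i|001⟩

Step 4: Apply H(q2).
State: (1/√2)i|000⟩ - (1/√2)i|001⟩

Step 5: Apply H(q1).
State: (1/2)i|000⟩ - (1/2)i|001⟩ + (1/2)i|010⟩ - (1/2)i|011⟩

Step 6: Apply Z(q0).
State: (1/2)i|000⟩ - (1/2)i|001⟩ + (1/2)i|010⟩ - (1/2)i|011⟩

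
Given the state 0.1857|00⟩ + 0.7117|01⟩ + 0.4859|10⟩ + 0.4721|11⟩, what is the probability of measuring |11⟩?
0.2229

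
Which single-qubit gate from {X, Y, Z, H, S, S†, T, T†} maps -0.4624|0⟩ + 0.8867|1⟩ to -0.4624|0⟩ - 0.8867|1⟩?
Z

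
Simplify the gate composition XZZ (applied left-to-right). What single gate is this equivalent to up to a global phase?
X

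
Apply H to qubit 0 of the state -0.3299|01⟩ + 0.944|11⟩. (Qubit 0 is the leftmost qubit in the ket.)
0.4342|01⟩ - 0.9008|11⟩

H on qubit 0 mixes each pair of kets that differ only in qubit 0: amplitudes (a, b) of (|…0…⟩, |…1…⟩) become ((a + b)/√2, (a − b)/√2). Kets absent from the input have amplitude 0.
(|01⟩, |11⟩): (a, b) = (-0.3299, 0.944) → (0.4342, -0.9008)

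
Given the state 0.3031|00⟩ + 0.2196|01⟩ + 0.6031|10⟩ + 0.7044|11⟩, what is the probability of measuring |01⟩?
0.04822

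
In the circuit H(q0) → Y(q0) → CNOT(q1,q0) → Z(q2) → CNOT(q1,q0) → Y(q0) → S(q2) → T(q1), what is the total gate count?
8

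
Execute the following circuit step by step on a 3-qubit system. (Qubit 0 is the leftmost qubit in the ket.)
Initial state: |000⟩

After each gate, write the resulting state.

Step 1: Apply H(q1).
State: 1/√2|000⟩ + 1/√2|010⟩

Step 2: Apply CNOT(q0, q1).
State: 1/√2|000⟩ + 1/√2|010⟩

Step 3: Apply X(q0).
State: 1/√2|100⟩ + 1/√2|110⟩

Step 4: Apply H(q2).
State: 1/2|100⟩ + 1/2|101⟩ + 1/2|110⟩ + 1/2|111⟩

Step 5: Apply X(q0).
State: 1/2|000⟩ + 1/2|001⟩ + 1/2|010⟩ + 1/2|011⟩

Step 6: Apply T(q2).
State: 1/2|000⟩ + (1/√8 + (1/√8)i)|001⟩ + 1/2|010⟩ + (1/√8 + (1/√8)i)|011⟩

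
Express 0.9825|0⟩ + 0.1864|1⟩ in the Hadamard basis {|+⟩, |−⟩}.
0.8265|+⟩ + 0.5629|−⟩

With |ψ⟩ = α|0⟩ + β|1⟩, the Hadamard-basis coefficients are ⟨+|ψ⟩ = (α + β)/√2 and ⟨−|ψ⟩ = (α − β)/√2.
Here α = 0.9825, β = 0.1864: (α + β)/√2 = 0.8265, (α − β)/√2 = 0.5629.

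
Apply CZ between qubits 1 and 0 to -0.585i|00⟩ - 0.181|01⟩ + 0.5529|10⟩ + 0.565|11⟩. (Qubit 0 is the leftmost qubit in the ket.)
-0.585i|00⟩ - 0.181|01⟩ + 0.5529|10⟩ - 0.565|11⟩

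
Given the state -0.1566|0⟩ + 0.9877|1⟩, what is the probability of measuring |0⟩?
0.02452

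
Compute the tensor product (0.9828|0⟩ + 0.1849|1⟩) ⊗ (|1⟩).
0.9828|01⟩ + 0.1849|11⟩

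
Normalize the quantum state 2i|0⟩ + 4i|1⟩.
(1/√5)i|0⟩ + 0.8944i|1⟩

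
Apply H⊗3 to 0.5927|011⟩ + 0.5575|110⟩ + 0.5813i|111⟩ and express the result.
(0.4067 + 0.2055i)|000⟩ + (-0.01245 - 0.2055i)|001⟩ + (-0.4067 - 0.2055i)|010⟩ + (0.01245 + 0.2055i)|011⟩ + (0.01245 - 0.2055i)|100⟩ + (-0.4067 + 0.2055i)|101⟩ + (-0.01245 + 0.2055i)|110⟩ + (0.4067 - 0.2055i)|111⟩

H⊗3 gives amp(|y⟩) = (1/2√2) Σ_x (−1)^(x·y) amp(|x⟩), where x·y is the number of positions in which both x and y have a 1.
|000⟩: (0.5927 + 0.5575 + 0.5813i)/(2√2) = (0.4067 + 0.2055i)
|001⟩: (-0.5927 + 0.5575 - 0.5813i)/(2√2) = (-0.01245 - 0.2055i)
|010⟩: (-0.5927 - 0.5575 - 0.5813i)/(2√2) = (-0.4067 - 0.2055i)
|011⟩: (0.5927 - 0.5575 + 0.5813i)/(2√2) = (0.01245 + 0.2055i)
|100⟩: (0.5927 - 0.5575 - 0.5813i)/(2√2) = (0.01245 - 0.2055i)
|101⟩: (-0.5927 - 0.5575 + 0.5813i)/(2√2) = (-0.4067 + 0.2055i)
|110⟩: (-0.5927 + 0.5575 + 0.5813i)/(2√2) = (-0.01245 + 0.2055i)
|111⟩: (0.5927 + 0.5575 - 0.5813i)/(2√2) = (0.4067 - 0.2055i)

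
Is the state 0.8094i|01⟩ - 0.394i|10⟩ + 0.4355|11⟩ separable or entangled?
Entangled

Writing the state as a|00⟩ + b|01⟩ + c|10⟩ + d|11⟩, it is a product state iff ad − bc = 0.
Here (a, b, c, d) = (0, 0.8094i, -0.394i, 0.4355): ad − bc = (0)(0.4355) − (0.8094i)(-0.394i) = -0.3189 ≠ 0, so the state is entangled.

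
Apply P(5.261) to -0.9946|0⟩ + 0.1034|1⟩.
-0.9946|0⟩ + (0.05392 - 0.08823i)|1⟩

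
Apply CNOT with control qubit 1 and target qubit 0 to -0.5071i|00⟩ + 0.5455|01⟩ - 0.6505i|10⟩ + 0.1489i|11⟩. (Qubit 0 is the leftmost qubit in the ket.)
-0.5071i|00⟩ + 0.1489i|01⟩ - 0.6505i|10⟩ + 0.5455|11⟩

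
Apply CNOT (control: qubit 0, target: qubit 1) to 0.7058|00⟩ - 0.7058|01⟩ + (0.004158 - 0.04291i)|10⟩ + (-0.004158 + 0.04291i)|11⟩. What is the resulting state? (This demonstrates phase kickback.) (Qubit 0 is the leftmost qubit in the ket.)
0.7058|00⟩ - 0.7058|01⟩ + (-0.004158 + 0.04291i)|10⟩ + (0.004158 - 0.04291i)|11⟩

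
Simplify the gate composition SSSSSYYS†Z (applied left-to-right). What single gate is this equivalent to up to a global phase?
Z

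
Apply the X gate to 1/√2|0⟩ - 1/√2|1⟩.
-1/√2|0⟩ + 1/√2|1⟩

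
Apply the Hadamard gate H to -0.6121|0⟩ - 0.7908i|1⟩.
(-0.4328 - 0.5592i)|0⟩ + (-0.4328 + 0.5592i)|1⟩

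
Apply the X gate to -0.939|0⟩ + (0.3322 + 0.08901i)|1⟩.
(0.3322 + 0.08901i)|0⟩ - 0.939|1⟩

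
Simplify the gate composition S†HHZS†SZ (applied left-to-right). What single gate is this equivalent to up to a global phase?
S†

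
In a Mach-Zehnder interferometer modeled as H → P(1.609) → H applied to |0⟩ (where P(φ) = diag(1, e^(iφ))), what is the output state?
(0.4809 + 0.4996i)|0⟩ + (0.5191 - 0.4996i)|1⟩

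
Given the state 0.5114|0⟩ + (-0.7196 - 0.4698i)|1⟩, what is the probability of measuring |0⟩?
0.2615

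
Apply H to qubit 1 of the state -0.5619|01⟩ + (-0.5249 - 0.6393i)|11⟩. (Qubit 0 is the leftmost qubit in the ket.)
-0.3973|00⟩ + 0.3973|01⟩ + (-0.3712 - 0.4521i)|10⟩ + (0.3712 + 0.4521i)|11⟩

H on qubit 1 mixes each pair of kets that differ only in qubit 1: amplitudes (a, b) of (|…0…⟩, |…1…⟩) become ((a + b)/√2, (a − b)/√2). Kets absent from the input have amplitude 0.
(|00⟩, |01⟩): (a, b) = (0, -0.5619) → (-0.3973, 0.3973)
(|10⟩, |11⟩): (a, b) = (0, (-0.5249 - 0.6393i)) → ((-0.3712 - 0.4521i), (0.3712 + 0.4521i))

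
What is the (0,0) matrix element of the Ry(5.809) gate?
-0.972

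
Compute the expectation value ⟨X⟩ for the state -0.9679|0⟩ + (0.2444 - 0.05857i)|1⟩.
-0.4731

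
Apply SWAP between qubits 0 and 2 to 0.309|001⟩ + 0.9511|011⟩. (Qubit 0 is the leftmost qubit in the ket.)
0.309|100⟩ + 0.9511|110⟩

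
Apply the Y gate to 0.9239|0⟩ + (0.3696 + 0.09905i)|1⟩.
(0.09905 - 0.3696i)|0⟩ + 0.9239i|1⟩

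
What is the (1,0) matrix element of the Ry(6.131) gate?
0.07602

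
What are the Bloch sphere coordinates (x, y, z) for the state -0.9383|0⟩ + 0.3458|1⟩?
(-0.6489, 0, 0.7608)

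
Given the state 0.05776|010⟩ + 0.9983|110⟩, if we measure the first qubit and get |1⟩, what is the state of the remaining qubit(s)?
|10⟩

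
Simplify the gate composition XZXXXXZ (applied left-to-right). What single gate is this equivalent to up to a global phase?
X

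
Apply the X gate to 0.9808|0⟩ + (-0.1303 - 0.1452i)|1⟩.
(-0.1303 - 0.1452i)|0⟩ + 0.9808|1⟩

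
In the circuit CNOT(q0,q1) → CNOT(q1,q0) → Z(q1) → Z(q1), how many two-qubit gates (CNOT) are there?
2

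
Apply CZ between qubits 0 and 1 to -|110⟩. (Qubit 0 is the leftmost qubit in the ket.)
|110⟩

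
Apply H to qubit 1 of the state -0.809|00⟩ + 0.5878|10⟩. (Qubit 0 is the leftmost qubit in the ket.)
-0.572|00⟩ - 0.572|01⟩ + 0.4156|10⟩ + 0.4156|11⟩

H on qubit 1 mixes each pair of kets that differ only in qubit 1: amplitudes (a, b) of (|…0…⟩, |…1…⟩) become ((a + b)/√2, (a − b)/√2). Kets absent from the input have amplitude 0.
(|00⟩, |01⟩): (a, b) = (-0.809, 0) → (-0.572, -0.572)
(|10⟩, |11⟩): (a, b) = (0.5878, 0) → (0.4156, 0.4156)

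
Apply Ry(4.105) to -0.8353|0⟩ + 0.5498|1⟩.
-0.1003|0⟩ - 0.995|1⟩

Ry(4.105) = [[cos(θ/2), −sin(θ/2)], [sin(θ/2), cos(θ/2)]]; θ = 4.105, cos(θ/2) ≈ -0.46329, sin(θ/2) ≈ 0.886207.
With a = amp(|0⟩) = -0.8353 and b = amp(|1⟩) = 0.5498:
new amp(|0⟩) = (-0.46329)·a + (-0.886207)·b = -0.1003
new amp(|1⟩) = (0.886207)·a + (-0.46329)·b = -0.995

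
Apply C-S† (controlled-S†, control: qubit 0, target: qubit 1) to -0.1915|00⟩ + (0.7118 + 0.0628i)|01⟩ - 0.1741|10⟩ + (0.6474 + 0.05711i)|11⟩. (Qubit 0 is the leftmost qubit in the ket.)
-0.1915|00⟩ + (0.7118 + 0.0628i)|01⟩ - 0.1741|10⟩ + (0.05711 - 0.6474i)|11⟩

C-S† leaves the control-|0⟩ kets |00⟩, |01⟩ unchanged and applies S† to qubit 1 on the control-|1⟩ pair (|10⟩, |11⟩).
S† = [[1, 0], [0, -i]].
With a = amp(|10⟩) = -0.1741 and b = amp(|11⟩) = (0.6474 + 0.05711i):
new amp(|10⟩) = (1)·a = -0.1741
new amp(|11⟩) = (-i)·b = (0.05711 - 0.6474i)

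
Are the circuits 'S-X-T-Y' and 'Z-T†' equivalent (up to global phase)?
No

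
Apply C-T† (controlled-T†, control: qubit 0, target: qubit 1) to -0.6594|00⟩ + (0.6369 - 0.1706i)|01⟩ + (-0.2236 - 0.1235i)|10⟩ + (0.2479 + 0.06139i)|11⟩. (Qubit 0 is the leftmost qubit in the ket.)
-0.6594|00⟩ + (0.6369 - 0.1706i)|01⟩ + (-0.2236 - 0.1235i)|10⟩ + (0.2187 - 0.1319i)|11⟩

C-T† leaves the control-|0⟩ kets |00⟩, |01⟩ unchanged and applies T† to qubit 1 on the control-|1⟩ pair (|10⟩, |11⟩).
T† = [[1, 0], [0, (1/√2 - (1/√2)i)]].
With a = amp(|10⟩) = (-0.2236 - 0.1235i) and b = amp(|11⟩) = (0.2479 + 0.06139i):
new amp(|10⟩) = (1)·a = (-0.2236 - 0.1235i)
new amp(|11⟩) = (1/√2 - (1/√2)i)·b = (0.2187 - 0.1319i)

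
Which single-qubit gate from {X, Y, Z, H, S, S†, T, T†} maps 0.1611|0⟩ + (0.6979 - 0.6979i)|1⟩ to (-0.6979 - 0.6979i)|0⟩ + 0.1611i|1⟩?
Y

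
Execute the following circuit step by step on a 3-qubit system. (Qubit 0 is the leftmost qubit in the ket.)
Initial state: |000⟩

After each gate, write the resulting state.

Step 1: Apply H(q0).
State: 1/√2|000⟩ + 1/√2|100⟩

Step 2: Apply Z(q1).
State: 1/√2|000⟩ + 1/√2|100⟩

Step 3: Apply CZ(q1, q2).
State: 1/√2|000⟩ + 1/√2|100⟩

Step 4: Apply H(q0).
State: |000⟩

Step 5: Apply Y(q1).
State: i|010⟩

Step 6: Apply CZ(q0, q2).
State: i|010⟩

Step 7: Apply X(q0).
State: i|110⟩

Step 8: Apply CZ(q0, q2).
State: i|110⟩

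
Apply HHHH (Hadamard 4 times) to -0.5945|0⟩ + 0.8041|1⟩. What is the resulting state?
-0.5945|0⟩ + 0.8041|1⟩

H² = I, so an even number of Hadamards cancels: H^4 = I and the state is unchanged.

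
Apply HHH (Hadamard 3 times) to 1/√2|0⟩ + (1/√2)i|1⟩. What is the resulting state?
(1/2 + (1/2)i)|0⟩ + (1/2 - (1/2)i)|1⟩

H² = I, so H^3 = H: a single Hadamard. With (a, b) = (1/√2, (1/√2)i), H gives ((a + b)/√2, (a − b)/√2) = ((1/2 + (1/2)i), (1/2 - (1/2)i)).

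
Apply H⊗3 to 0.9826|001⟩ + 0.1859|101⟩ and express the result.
0.4131|000⟩ - 0.4131|001⟩ + 0.4131|010⟩ - 0.4131|011⟩ + 0.2817|100⟩ - 0.2817|101⟩ + 0.2817|110⟩ - 0.2817|111⟩

H⊗3 gives amp(|y⟩) = (1/2√2) Σ_x (−1)^(x·y) amp(|x⟩), where x·y is the number of positions in which both x and y have a 1.
|000⟩: (0.9826 + 0.1859)/(2√2) = 0.4131
|001⟩: (-0.9826 - 0.1859)/(2√2) = -0.4131
|010⟩: (0.9826 + 0.1859)/(2√2) = 0.4131
|011⟩: (-0.9826 - 0.1859)/(2√2) = -0.4131
|100⟩: (0.9826 - 0.1859)/(2√2) = 0.2817
|101⟩: (-0.9826 + 0.1859)/(2√2) = -0.2817
|110⟩: (0.9826 - 0.1859)/(2√2) = 0.2817
|111⟩: (-0.9826 + 0.1859)/(2√2) = -0.2817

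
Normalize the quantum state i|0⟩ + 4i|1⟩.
0.2425i|0⟩ + 0.9701i|1⟩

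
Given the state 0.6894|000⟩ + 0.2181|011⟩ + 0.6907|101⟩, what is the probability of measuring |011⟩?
0.04757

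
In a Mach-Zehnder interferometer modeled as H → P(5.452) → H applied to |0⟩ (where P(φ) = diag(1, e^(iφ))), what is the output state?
(0.837 - 0.3694i)|0⟩ + (0.163 + 0.3694i)|1⟩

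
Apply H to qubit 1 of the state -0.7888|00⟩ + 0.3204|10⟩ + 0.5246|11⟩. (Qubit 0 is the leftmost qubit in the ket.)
-0.5578|00⟩ - 0.5578|01⟩ + 0.5975|10⟩ - 0.1444|11⟩

H on qubit 1 mixes each pair of kets that differ only in qubit 1: amplitudes (a, b) of (|…0…⟩, |…1…⟩) become ((a + b)/√2, (a − b)/√2). Kets absent from the input have amplitude 0.
(|00⟩, |01⟩): (a, b) = (-0.7888, 0) → (-0.5578, -0.5578)
(|10⟩, |11⟩): (a, b) = (0.3204, 0.5246) → (0.5975, -0.1444)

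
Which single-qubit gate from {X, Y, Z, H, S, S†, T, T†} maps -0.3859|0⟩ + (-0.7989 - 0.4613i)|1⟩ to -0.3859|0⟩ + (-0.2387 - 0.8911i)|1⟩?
T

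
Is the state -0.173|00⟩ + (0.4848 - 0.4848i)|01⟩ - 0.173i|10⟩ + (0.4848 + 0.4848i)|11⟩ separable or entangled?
Separable

Writing the state as a|00⟩ + b|01⟩ + c|10⟩ + d|11⟩, it is a product state iff ad − bc = 0.
Here (a, b, c, d) = (-0.173, (0.4848 - 0.4848i), -0.173i, (0.4848 + 0.4848i)): ad − bc = (-0.173)(0.4848 + 0.4848i) − (0.4848 - 0.4848i)(-0.173i) = 0, so the state is separable.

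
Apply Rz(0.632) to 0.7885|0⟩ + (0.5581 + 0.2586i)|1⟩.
(0.7495 - 0.245i)|0⟩ + (0.4501 + 0.4192i)|1⟩

Rz(0.632) = [[e^(−iθ/2), 0], [0, e^(iθ/2)]] with e^(±iθ/2) = cos(θ/2) ± i·sin(θ/2); θ = 0.632, cos(θ/2) ≈ 0.950486, sin(θ/2) ≈ 0.310767.
With a = amp(|0⟩) = 0.7885 and b = amp(|1⟩) = (0.5581 + 0.2586i):
new amp(|0⟩) = (0.950486 - 0.310767i)·a = (0.7495 - 0.245i)
new amp(|1⟩) = (0.950486 + 0.310767i)·b = (0.4501 + 0.4192i)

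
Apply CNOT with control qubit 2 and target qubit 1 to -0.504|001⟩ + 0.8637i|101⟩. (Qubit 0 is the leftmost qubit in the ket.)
-0.504|011⟩ + 0.8637i|111⟩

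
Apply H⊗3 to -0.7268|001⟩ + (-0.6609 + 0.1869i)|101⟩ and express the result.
(-0.4906 + 0.06608i)|000⟩ + (0.4906 - 0.06608i)|001⟩ + (-0.4906 + 0.06608i)|010⟩ + (0.4906 - 0.06608i)|011⟩ + (-0.0233 - 0.06608i)|100⟩ + (0.0233 + 0.06608i)|101⟩ + (-0.0233 - 0.06608i)|110⟩ + (0.0233 + 0.06608i)|111⟩

H⊗3 gives amp(|y⟩) = (1/2√2) Σ_x (−1)^(x·y) amp(|x⟩), where x·y is the number of positions in which both x and y have a 1.
|000⟩: (-0.7268 + (-0.6609 + 0.1869i))/(2√2) = (-0.4906 + 0.06608i)
|001⟩: (0.7268 - (-0.6609 + 0.1869i))/(2√2) = (0.4906 - 0.06608i)
|010⟩: (-0.7268 + (-0.6609 + 0.1869i))/(2√2) = (-0.4906 + 0.06608i)
|011⟩: (0.7268 - (-0.6609 + 0.1869i))/(2√2) = (0.4906 - 0.06608i)
|100⟩: (-0.7268 - (-0.6609 + 0.1869i))/(2√2) = (-0.0233 - 0.06608i)
|101⟩: (0.7268 + (-0.6609 + 0.1869i))/(2√2) = (0.0233 + 0.06608i)
|110⟩: (-0.7268 - (-0.6609 + 0.1869i))/(2√2) = (-0.0233 - 0.06608i)
|111⟩: (0.7268 + (-0.6609 + 0.1869i))/(2√2) = (0.0233 + 0.06608i)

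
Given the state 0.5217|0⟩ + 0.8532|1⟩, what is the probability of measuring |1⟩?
0.728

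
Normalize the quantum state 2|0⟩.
|0⟩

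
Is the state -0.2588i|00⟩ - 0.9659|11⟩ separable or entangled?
Entangled

Writing the state as a|00⟩ + b|01⟩ + c|10⟩ + d|11⟩, it is a product state iff ad − bc = 0.
Here (a, b, c, d) = (-0.2588i, 0, 0, -0.9659): ad − bc = (-0.2588i)(-0.9659) − (0)(0) = 0.25i ≠ 0, so the state is entangled.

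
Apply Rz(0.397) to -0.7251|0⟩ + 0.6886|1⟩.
(-0.7109 + 0.143i)|0⟩ + (0.6751 + 0.1358i)|1⟩

Rz(0.397) = [[e^(−iθ/2), 0], [0, e^(iθ/2)]] with e^(±iθ/2) = cos(θ/2) ± i·sin(θ/2); θ = 0.397, cos(θ/2) ≈ 0.980363, sin(θ/2) ≈ 0.197199.
With a = amp(|0⟩) = -0.7251 and b = amp(|1⟩) = 0.6886:
new amp(|0⟩) = (0.980363 - 0.197199i)·a = (-0.7109 + 0.143i)
new amp(|1⟩) = (0.980363 + 0.197199i)·b = (0.6751 + 0.1358i)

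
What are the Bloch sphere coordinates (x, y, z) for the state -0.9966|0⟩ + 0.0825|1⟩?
(-0.1644, 0, 0.9864)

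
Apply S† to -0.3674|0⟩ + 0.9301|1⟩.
-0.3674|0⟩ - 0.9301i|1⟩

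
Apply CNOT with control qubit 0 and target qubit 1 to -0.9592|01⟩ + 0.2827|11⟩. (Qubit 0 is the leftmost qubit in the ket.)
-0.9592|01⟩ + 0.2827|10⟩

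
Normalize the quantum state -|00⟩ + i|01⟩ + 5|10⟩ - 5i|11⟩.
-0.1387|00⟩ + 0.1387i|01⟩ + 0.6934|10⟩ - 0.6934i|11⟩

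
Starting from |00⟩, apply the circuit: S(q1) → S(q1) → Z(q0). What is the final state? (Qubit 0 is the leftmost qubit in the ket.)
|00⟩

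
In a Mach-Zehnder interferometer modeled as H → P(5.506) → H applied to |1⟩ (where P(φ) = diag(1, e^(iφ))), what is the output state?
(0.1436 + 0.3506i)|0⟩ + (0.8564 - 0.3506i)|1⟩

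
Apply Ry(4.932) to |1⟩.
-0.6254|0⟩ - 0.7803|1⟩

Ry(4.932) = [[cos(θ/2), −sin(θ/2)], [sin(θ/2), cos(θ/2)]]; θ = 4.932, cos(θ/2) ≈ -0.780336, sin(θ/2) ≈ 0.62536.
With a = amp(|0⟩) = 0 and b = amp(|1⟩) = 1:
new amp(|0⟩) = (-0.780336)·a + (-0.62536)·b = -0.6254
new amp(|1⟩) = (0.62536)·a + (-0.780336)·b = -0.7803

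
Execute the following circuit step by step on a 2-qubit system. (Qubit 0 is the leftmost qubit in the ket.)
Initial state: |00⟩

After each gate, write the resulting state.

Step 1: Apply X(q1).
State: |01⟩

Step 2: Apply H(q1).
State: 1/√2|00⟩ - 1/√2|01⟩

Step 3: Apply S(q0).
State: 1/√2|00⟩ - 1/√2|01⟩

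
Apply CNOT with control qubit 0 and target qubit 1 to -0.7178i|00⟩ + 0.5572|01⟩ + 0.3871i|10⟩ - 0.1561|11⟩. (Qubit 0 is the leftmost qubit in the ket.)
-0.7178i|00⟩ + 0.5572|01⟩ - 0.1561|10⟩ + 0.3871i|11⟩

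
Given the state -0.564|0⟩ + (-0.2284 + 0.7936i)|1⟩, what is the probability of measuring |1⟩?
0.682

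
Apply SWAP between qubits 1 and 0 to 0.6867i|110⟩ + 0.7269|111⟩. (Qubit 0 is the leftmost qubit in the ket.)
0.6867i|110⟩ + 0.7269|111⟩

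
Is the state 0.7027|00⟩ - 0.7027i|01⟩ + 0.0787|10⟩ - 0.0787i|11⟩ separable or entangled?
Separable

Writing the state as a|00⟩ + b|01⟩ + c|10⟩ + d|11⟩, it is a product state iff ad − bc = 0.
Here (a, b, c, d) = (0.7027, -0.7027i, 0.0787, -0.0787i): ad − bc = (0.7027)(-0.0787i) − (-0.7027i)(0.0787) = 0, so the state is separable.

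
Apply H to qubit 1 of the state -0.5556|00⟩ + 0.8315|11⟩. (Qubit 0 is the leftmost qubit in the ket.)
-0.3929|00⟩ - 0.3929|01⟩ + 0.588|10⟩ - 0.588|11⟩

H on qubit 1 mixes each pair of kets that differ only in qubit 1: amplitudes (a, b) of (|…0…⟩, |…1…⟩) become ((a + b)/√2, (a − b)/√2). Kets absent from the input have amplitude 0.
(|00⟩, |01⟩): (a, b) = (-0.5556, 0) → (-0.3929, -0.3929)
(|10⟩, |11⟩): (a, b) = (0, 0.8315) → (0.588, -0.588)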